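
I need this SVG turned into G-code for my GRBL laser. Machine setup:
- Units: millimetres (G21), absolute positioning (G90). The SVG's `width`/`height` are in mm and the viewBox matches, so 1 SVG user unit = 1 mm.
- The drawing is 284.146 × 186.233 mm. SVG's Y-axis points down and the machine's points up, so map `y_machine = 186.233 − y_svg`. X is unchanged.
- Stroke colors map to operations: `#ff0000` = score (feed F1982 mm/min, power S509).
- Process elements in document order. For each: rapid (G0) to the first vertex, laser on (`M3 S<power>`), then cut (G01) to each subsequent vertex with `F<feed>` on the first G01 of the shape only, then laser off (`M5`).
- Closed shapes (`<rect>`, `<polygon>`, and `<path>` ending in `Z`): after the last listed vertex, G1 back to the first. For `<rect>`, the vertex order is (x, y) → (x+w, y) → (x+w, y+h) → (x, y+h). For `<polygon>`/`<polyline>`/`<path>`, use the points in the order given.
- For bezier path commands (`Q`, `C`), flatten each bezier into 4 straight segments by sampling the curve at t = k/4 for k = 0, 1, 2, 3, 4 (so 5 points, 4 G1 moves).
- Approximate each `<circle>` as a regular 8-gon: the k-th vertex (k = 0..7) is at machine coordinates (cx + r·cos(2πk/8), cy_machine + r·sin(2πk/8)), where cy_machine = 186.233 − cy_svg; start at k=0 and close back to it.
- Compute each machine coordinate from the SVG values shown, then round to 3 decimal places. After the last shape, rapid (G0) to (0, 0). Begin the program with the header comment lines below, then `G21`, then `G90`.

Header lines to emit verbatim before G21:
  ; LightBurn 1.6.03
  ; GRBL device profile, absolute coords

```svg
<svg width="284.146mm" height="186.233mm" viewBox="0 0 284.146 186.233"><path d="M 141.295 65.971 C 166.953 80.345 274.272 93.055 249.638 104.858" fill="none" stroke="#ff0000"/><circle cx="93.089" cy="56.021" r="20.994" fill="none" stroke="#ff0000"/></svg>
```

; LightBurn 1.6.03
; GRBL device profile, absolute coords
G21
G90
G0 X141.295 Y120.262
M3 S509
G01 X172.512 Y109.782 F1982
G01 X214.326 Y99.854
G01 X246.710 Y90.409
G01 X249.638 Y81.375
M5
G0 X114.083 Y130.212
M3 S509
G01 X107.934 Y145.057 F1982
G01 X93.089 Y151.206
G01 X78.244 Y145.057
G01 X72.095 Y130.212
G01 X78.244 Y115.367
G01 X93.089 Y109.218
G01 X107.934 Y115.367
G01 X114.083 Y130.212
M5
G0 X0.000 Y0.000

viewBox `0 0 284.146 186.233` with mm width/height → 1 unit = 1 mm. Flip: y_m = 186.233 − y_svg.

**Shape 1** — `<path>` cubic bezier, stroke `#ff0000` → score (S509, F1982). Control points (SVG): P0=(141.295,65.971), P1=(166.953,80.345), P2=(274.272,93.055), P3=(249.638,104.858); sampled at t=k/4. Machine vertices: (141.295,120.262) → (172.512,109.782) → (214.326,99.854) → (246.710,90.409) → (249.638,81.375). Open path.

**Shape 2** — `<circle>` circle, stroke `#ff0000` → score (S509, F1982). Machine vertices: (114.083,130.212) → (107.934,145.057) → (93.089,151.206) → (78.244,145.057) → (72.095,130.212) → (78.244,115.367) → (93.089,109.218) → (107.934,115.367) → (114.083,130.212). Closed: final G1 returns to the first vertex.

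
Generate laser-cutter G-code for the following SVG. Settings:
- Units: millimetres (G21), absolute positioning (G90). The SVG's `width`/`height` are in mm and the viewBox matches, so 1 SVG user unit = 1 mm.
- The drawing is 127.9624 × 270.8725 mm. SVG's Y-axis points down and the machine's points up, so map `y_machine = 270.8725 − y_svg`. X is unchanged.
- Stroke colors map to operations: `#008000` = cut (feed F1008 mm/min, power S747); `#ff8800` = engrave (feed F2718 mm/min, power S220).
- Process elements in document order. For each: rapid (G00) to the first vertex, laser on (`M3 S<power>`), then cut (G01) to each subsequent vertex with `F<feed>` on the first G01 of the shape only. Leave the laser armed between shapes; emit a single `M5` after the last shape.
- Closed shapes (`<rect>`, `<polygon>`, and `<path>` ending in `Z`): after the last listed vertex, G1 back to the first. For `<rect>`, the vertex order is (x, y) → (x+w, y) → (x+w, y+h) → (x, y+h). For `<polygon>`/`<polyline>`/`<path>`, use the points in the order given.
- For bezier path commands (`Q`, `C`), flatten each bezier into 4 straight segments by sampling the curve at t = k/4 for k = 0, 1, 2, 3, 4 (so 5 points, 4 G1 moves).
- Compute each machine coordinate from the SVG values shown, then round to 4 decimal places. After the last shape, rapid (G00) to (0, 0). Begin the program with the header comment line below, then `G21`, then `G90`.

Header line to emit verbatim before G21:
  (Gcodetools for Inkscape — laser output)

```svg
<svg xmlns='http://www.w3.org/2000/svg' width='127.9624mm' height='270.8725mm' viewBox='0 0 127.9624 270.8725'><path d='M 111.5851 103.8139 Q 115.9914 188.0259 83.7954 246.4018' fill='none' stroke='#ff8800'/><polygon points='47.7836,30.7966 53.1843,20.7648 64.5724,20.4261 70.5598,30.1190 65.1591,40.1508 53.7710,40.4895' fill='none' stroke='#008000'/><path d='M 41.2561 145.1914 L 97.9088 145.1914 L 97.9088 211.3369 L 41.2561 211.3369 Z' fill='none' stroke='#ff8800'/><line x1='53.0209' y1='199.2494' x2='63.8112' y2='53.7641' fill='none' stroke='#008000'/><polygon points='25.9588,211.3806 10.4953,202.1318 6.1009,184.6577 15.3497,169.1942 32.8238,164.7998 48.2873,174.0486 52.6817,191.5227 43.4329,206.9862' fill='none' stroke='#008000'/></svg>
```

Since the viewBox matches the mm dimensions, user units are millimetres directly. The only transform is the Y-flip y_m = 270.8725 − y_svg.

Shape 1 is a quadratic bezier drawn with `<path>`. Its stroke #ff8800 means engrave at S220, F2718. After flipping Y the toolpath is (111.5851,167.0586) → (111.5006,126.5674) → (106.8408,89.3056) → (97.6058,55.2734) → (83.7954,24.4707).

Shape 2 is a regular polygon drawn with `<polygon>`. Its stroke #008000 means cut at S747, F1008. After flipping Y the toolpath is (47.7836,240.0759) → (53.1843,250.1077) → (64.5724,250.4464) → (70.5598,240.7535) → (65.1591,230.7217) → (53.7710,230.3830) → (47.7836,240.0759), returning to the start.

Shape 3 is a rectangle drawn with `<path>`. Its stroke #ff8800 means engrave at S220, F2718. After flipping Y the toolpath is (41.2561,125.6811) → (97.9088,125.6811) → (97.9088,59.5356) → (41.2561,59.5356) → (41.2561,125.6811), returning to the start.

Shape 4 is a line segment drawn with `<line>`. Its stroke #008000 means cut at S747, F1008. After flipping Y the toolpath is (53.0209,71.6231) → (63.8112,217.1084).

Shape 5 is a regular polygon drawn with `<polygon>`. Its stroke #008000 means cut at S747, F1008. After flipping Y the toolpath is (25.9588,59.4919) → (10.4953,68.7407) → (6.1009,86.2148) → (15.3497,101.6783) → (32.8238,106.0727) → (48.2873,96.8239) → (52.6817,79.3498) → (43.4329,63.8863) → (25.9588,59.4919), returning to the start.

(Gcodetools for Inkscape — laser output)
G21
G90
G00 X111.5851 Y167.0586
M3 S220
G01 X111.5006 Y126.5674 F2718
G01 X106.8408 Y89.3056
G01 X97.6058 Y55.2734
G01 X83.7954 Y24.4707
G00 X47.7836 Y240.0759
M3 S747
G01 X53.1843 Y250.1077 F1008
G01 X64.5724 Y250.4464
G01 X70.5598 Y240.7535
G01 X65.1591 Y230.7217
G01 X53.7710 Y230.3830
G01 X47.7836 Y240.0759
G00 X41.2561 Y125.6811
M3 S220
G01 X97.9088 Y125.6811 F2718
G01 X97.9088 Y59.5356
G01 X41.2561 Y59.5356
G01 X41.2561 Y125.6811
G00 X53.0209 Y71.6231
M3 S747
G01 X63.8112 Y217.1084 F1008
G00 X25.9588 Y59.4919
M3 S747
G01 X10.4953 Y68.7407 F1008
G01 X6.1009 Y86.2148
G01 X15.3497 Y101.6783
G01 X32.8238 Y106.0727
G01 X48.2873 Y96.8239
G01 X52.6817 Y79.3498
G01 X43.4329 Y63.8863
G01 X25.9588 Y59.4919
M5
G00 X0.0000 Y0.0000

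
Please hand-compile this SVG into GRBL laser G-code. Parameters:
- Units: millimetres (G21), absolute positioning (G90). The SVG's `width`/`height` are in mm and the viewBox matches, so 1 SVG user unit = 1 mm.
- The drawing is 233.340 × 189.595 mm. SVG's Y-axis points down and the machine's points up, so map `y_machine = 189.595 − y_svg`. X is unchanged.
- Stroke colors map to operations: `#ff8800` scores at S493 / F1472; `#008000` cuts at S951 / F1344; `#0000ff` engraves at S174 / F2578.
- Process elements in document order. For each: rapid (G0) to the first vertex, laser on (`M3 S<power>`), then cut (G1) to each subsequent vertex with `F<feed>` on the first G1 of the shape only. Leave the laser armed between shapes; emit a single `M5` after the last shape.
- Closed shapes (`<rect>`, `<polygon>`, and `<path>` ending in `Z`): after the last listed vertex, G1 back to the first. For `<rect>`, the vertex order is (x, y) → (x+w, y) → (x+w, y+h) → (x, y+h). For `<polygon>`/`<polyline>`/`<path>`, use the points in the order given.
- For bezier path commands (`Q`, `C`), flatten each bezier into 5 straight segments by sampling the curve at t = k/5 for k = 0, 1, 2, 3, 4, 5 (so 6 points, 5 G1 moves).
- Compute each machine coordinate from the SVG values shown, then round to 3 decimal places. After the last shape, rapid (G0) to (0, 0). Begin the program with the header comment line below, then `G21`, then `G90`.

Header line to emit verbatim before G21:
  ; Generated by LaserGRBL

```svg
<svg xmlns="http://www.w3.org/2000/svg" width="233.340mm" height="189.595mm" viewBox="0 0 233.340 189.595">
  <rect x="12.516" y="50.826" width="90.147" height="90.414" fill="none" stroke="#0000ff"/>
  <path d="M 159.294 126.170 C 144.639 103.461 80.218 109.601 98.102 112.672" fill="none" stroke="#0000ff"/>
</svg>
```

; Generated by LaserGRBL
G21
G90
G0 X12.516 Y138.769
M3 S174
G1 X102.663 Y138.769 F2578
G1 X102.663 Y48.355
G1 X12.516 Y48.355
G1 X12.516 Y138.769
G0 X159.294 Y63.425
M3 S174
G1 X145.586 Y73.844 F2578
G1 X126.273 Y78.871
G1 X107.695 Y80.039
G1 X96.192 Y78.879
G1 X98.102 Y76.923
M5
G0 X0.000 Y0.000

Since the viewBox matches the mm dimensions, user units are millimetres directly. The only transform is the Y-flip y_m = 189.595 − y_svg.

Shape 1 is a rectangle drawn with `<rect>`. Its stroke #0000ff means engrave at S174, F2578. After flipping Y the toolpath is (12.516,138.769) → (102.663,138.769) → (102.663,48.355) → (12.516,48.355) → (12.516,138.769), returning to the start.

Shape 2 is a cubic bezier drawn with `<path>`. Its stroke #0000ff means engrave at S174, F2578. After flipping Y the toolpath is (159.294,63.425) → (145.586,73.844) → (126.273,78.871) → (107.695,80.039) → (96.192,78.879) → (98.102,76.923).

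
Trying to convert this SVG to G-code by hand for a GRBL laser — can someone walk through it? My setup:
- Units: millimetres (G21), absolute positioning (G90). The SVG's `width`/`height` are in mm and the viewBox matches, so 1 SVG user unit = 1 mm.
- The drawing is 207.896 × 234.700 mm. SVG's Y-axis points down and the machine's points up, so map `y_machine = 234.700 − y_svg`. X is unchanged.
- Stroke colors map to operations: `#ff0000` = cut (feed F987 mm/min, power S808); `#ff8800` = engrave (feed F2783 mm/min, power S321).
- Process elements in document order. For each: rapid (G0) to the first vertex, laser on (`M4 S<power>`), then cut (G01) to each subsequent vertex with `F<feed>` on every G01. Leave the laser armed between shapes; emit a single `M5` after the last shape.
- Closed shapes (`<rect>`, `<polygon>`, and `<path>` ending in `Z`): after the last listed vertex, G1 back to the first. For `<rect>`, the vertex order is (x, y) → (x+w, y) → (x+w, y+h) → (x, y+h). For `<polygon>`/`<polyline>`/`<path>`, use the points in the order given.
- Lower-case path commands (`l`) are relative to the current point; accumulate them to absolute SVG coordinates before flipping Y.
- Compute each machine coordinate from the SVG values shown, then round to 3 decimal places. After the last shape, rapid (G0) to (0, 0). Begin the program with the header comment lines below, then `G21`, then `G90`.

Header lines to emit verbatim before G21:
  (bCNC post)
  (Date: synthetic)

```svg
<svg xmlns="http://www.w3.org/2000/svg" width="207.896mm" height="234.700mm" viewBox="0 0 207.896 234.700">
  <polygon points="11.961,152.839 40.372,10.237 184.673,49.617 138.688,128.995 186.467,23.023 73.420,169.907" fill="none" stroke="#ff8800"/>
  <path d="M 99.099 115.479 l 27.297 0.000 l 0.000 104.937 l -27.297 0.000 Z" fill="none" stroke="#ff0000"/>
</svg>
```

viewBox `0 0 207.896 234.700` with mm width/height → 1 unit = 1 mm. Flip: y_m = 234.700 − y_svg.

**Shape 1** — `<polygon>` closed polygon, stroke `#ff8800` → engrave (S321, F2783). Machine vertices: (11.961,81.861) → (40.372,224.463) → (184.673,185.083) → (138.688,105.705) → (186.467,211.677) → (73.420,64.793) → (11.961,81.861). Closed: final G1 returns to the first vertex.

**Shape 2** — `<path>` rectangle, stroke `#ff0000` → cut (S808, F987). Machine vertices: (99.099,119.221) → (126.396,119.221) → (126.396,14.284) → (99.099,14.284) → (99.099,119.221). Closed: final G1 returns to the first vertex.

(bCNC post)
(Date: synthetic)
G21
G90
G0 X11.961 Y81.861
M4 S321
G01 X40.372 Y224.463 F2783
G01 X184.673 Y185.083 F2783
G01 X138.688 Y105.705 F2783
G01 X186.467 Y211.677 F2783
G01 X73.420 Y64.793 F2783
G01 X11.961 Y81.861 F2783
G0 X99.099 Y119.221
M4 S808
G01 X126.396 Y119.221 F987
G01 X126.396 Y14.284 F987
G01 X99.099 Y14.284 F987
G01 X99.099 Y119.221 F987
M5
G0 X0.000 Y0.000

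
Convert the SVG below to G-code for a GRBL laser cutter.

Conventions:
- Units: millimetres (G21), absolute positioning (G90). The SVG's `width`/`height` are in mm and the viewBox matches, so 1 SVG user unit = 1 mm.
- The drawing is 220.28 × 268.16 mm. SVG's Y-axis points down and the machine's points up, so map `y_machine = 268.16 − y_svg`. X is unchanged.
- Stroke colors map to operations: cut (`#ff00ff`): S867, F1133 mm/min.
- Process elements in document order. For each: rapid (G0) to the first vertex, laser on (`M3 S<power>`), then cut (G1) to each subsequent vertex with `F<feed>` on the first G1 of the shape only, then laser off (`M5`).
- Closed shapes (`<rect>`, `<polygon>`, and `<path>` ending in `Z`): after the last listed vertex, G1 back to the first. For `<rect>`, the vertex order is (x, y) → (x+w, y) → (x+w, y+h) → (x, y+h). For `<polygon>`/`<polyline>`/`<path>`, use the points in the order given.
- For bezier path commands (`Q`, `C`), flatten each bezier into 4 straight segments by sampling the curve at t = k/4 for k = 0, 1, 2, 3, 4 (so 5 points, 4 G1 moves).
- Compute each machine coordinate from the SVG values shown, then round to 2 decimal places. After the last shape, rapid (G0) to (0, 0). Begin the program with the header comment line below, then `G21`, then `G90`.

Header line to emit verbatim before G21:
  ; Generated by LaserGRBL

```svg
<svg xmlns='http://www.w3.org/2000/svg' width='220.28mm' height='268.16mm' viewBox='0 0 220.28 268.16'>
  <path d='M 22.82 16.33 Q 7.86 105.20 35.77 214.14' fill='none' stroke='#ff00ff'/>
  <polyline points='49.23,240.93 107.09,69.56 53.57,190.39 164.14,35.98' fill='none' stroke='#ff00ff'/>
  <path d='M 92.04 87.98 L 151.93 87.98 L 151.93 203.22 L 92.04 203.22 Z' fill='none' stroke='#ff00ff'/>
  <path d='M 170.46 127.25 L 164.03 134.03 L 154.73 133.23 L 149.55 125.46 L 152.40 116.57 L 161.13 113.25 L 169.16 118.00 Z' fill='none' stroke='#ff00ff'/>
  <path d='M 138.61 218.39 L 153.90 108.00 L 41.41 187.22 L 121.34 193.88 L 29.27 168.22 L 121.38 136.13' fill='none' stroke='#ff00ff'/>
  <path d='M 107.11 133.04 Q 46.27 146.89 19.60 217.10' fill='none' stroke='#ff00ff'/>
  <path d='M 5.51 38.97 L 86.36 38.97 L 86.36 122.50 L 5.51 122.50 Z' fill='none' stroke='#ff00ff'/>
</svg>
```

Since the viewBox matches the mm dimensions, user units are millimetres directly. The only transform is the Y-flip y_m = 268.16 − y_svg.

Shape 1 is a quadratic bezier drawn with `<path>`. Its stroke #ff00ff means cut at S867, F1133. After flipping Y the toolpath is (22.82,251.83) → (18.02,206.14) → (18.58,157.94) → (24.49,107.24) → (35.77,54.02).

Shape 2 is a open polyline drawn with `<polyline>`. Its stroke #ff00ff means cut at S867, F1133. After flipping Y the toolpath is (49.23,27.23) → (107.09,198.60) → (53.57,77.77) → (164.14,232.18).

Shape 3 is a rectangle drawn with `<path>`. Its stroke #ff00ff means cut at S867, F1133. After flipping Y the toolpath is (92.04,180.18) → (151.93,180.18) → (151.93,64.94) → (92.04,64.94) → (92.04,180.18), returning to the start.

Shape 4 is a regular polygon drawn with `<path>`. Its stroke #ff00ff means cut at S867, F1133. After flipping Y the toolpath is (170.46,140.91) → (164.03,134.13) → (154.73,134.93) → (149.55,142.70) → (152.40,151.59) → (161.13,154.91) → (169.16,150.16) → (170.46,140.91), returning to the start.

Shape 5 is a open polyline drawn with `<path>`. Its stroke #ff00ff means cut at S867, F1133. After flipping Y the toolpath is (138.61,49.77) → (153.90,160.16) → (41.41,80.94) → (121.34,74.28) → (29.27,99.94) → (121.38,132.03).

Shape 6 is a quadratic bezier drawn with `<path>`. Its stroke #ff00ff means cut at S867, F1133. After flipping Y the toolpath is (107.11,135.12) → (78.83,124.67) → (54.81,107.18) → (35.07,82.64) → (19.60,51.06).

Shape 7 is a rectangle drawn with `<path>`. Its stroke #ff00ff means cut at S867, F1133. After flipping Y the toolpath is (5.51,229.19) → (86.36,229.19) → (86.36,145.66) → (5.51,145.66) → (5.51,229.19), returning to the start.

; Generated by LaserGRBL
G21
G90
G0 X22.82 Y251.83
M3 S867
G1 X18.02 Y206.14 F1133
G1 X18.58 Y157.94
G1 X24.49 Y107.24
G1 X35.77 Y54.02
M5
G0 X49.23 Y27.23
M3 S867
G1 X107.09 Y198.60 F1133
G1 X53.57 Y77.77
G1 X164.14 Y232.18
M5
G0 X92.04 Y180.18
M3 S867
G1 X151.93 Y180.18 F1133
G1 X151.93 Y64.94
G1 X92.04 Y64.94
G1 X92.04 Y180.18
M5
G0 X170.46 Y140.91
M3 S867
G1 X164.03 Y134.13 F1133
G1 X154.73 Y134.93
G1 X149.55 Y142.70
G1 X152.40 Y151.59
G1 X161.13 Y154.91
G1 X169.16 Y150.16
G1 X170.46 Y140.91
M5
G0 X138.61 Y49.77
M3 S867
G1 X153.90 Y160.16 F1133
G1 X41.41 Y80.94
G1 X121.34 Y74.28
G1 X29.27 Y99.94
G1 X121.38 Y132.03
M5
G0 X107.11 Y135.12
M3 S867
G1 X78.83 Y124.67 F1133
G1 X54.81 Y107.18
G1 X35.07 Y82.64
G1 X19.60 Y51.06
M5
G0 X5.51 Y229.19
M3 S867
G1 X86.36 Y229.19 F1133
G1 X86.36 Y145.66
G1 X5.51 Y145.66
G1 X5.51 Y229.19
M5
G0 X0.00 Y0.00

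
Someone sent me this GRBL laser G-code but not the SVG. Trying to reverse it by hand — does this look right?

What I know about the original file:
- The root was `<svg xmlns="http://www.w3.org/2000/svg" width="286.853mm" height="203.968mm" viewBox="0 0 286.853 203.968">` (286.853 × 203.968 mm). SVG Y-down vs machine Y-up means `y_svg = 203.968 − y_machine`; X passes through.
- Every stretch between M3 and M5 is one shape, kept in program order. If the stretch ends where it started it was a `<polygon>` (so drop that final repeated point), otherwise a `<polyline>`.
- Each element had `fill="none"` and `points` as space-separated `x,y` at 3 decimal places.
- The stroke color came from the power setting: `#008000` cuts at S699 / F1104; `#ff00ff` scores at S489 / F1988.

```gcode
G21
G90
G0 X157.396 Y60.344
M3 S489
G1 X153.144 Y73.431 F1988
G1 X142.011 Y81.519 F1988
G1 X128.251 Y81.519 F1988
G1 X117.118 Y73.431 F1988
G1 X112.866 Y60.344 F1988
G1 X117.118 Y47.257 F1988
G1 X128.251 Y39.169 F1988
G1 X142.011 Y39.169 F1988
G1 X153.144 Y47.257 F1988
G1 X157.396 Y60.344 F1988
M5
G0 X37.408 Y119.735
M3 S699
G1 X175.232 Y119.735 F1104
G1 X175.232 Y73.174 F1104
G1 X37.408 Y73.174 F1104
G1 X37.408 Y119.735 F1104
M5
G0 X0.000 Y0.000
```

Each laser-on run becomes one SVG element. Flip Y back into SVG space with y_svg = 203.968 − y_machine.

Run 1: the run's S489 means `#ff00ff` (score). The run returns to its start, so emit a `<polygon>` with points (Y-flipped): 157.396,143.624 153.144,130.537 142.011,122.449 128.251,122.449 117.118,130.537 112.866,143.624 117.118,156.711 128.251,164.799 142.011,164.799 153.144,156.711.

Run 2: the run's S699 means `#008000` (cut). The run returns to its start, so emit a `<polygon>` with points (Y-flipped): 37.408,84.233 175.232,84.233 175.232,130.794 37.408,130.794.

<svg xmlns="http://www.w3.org/2000/svg" width="286.853mm" height="203.968mm" viewBox="0 0 286.853 203.968">
  <polygon points="157.396,143.624 153.144,130.537 142.011,122.449 128.251,122.449 117.118,130.537 112.866,143.624 117.118,156.711 128.251,164.799 142.011,164.799 153.144,156.711" fill="none" stroke="#ff00ff"/>
  <polygon points="37.408,84.233 175.232,84.233 175.232,130.794 37.408,130.794" fill="none" stroke="#008000"/>
</svg>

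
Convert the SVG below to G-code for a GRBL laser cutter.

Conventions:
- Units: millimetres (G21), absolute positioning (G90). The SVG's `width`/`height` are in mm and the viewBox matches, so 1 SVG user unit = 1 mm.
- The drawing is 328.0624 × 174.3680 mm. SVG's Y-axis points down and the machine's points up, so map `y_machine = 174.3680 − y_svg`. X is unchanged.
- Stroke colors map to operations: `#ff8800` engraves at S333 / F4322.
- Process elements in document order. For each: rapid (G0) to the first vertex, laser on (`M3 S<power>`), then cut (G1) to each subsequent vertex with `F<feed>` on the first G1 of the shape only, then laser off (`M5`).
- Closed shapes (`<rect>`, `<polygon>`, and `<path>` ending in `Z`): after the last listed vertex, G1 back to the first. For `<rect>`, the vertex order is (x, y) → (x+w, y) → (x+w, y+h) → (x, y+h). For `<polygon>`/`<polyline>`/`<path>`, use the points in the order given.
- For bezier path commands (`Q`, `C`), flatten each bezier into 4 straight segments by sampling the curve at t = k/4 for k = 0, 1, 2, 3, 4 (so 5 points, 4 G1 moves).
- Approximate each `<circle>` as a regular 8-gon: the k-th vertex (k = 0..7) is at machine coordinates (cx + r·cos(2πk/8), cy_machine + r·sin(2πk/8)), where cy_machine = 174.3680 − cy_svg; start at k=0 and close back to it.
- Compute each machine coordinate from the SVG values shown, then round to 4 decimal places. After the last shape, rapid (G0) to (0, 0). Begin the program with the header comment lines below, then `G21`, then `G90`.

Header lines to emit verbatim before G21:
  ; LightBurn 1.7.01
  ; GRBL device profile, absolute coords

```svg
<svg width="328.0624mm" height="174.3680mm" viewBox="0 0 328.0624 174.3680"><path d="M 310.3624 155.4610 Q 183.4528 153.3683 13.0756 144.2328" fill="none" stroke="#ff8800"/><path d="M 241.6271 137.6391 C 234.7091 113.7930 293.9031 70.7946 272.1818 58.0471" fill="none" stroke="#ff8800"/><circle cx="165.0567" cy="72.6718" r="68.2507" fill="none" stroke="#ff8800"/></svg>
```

; LightBurn 1.7.01
; GRBL device profile, absolute coords
G21
G90
G0 X310.3624 Y18.9070
M3 S333
G1 X244.1909 Y20.3935 F4322
G1 X172.5859 Y22.7604
G1 X95.5475 Y26.0076
G1 X13.0756 Y30.1352
M5
G0 X241.6271 Y36.7289
M3 S333
G1 X246.5373 Y57.4326 F4322
G1 X262.4557 Y80.6869
G1 X275.5985 Y101.8602
G1 X272.1818 Y116.3209
M5
G0 X233.3074 Y101.6962
M3 S333
G1 X213.3172 Y149.9567 F4322
G1 X165.0567 Y169.9469
G1 X116.7962 Y149.9567
G1 X96.8060 Y101.6962
G1 X116.7962 Y53.4357
G1 X165.0567 Y33.4455
G1 X213.3172 Y53.4357
G1 X233.3074 Y101.6962
M5
G0 X0.0000 Y0.0000

viewBox `0 0 328.0624 174.3680` with mm width/height → 1 unit = 1 mm. Flip: y_m = 174.3680 − y_svg.

**Shape 1** — `<path>` quadratic bezier, stroke `#ff8800` → engrave (S333, F4322). Control points (SVG): P0=(310.3624,155.4610), P1=(183.4528,153.3683), P2=(13.0756,144.2328); sampled at t=k/4. Machine vertices: (310.3624,18.9070) → (244.1909,20.3935) → (172.5859,22.7604) → (95.5475,26.0076) → (13.0756,30.1352). Open path.

**Shape 2** — `<path>` cubic bezier, stroke `#ff8800` → engrave (S333, F4322). Control points (SVG): P0=(241.6271,137.6391), P1=(234.7091,113.7930), P2=(293.9031,70.7946), P3=(272.1818,58.0471); sampled at t=k/4. Machine vertices: (241.6271,36.7289) → (246.5373,57.4326) → (262.4557,80.6869) → (275.5985,101.8602) → (272.1818,116.3209). Open path.

**Shape 3** — `<circle>` circle, stroke `#ff8800` → engrave (S333, F4322). Machine vertices: (233.3074,101.6962) → (213.3172,149.9567) → (165.0567,169.9469) → (116.7962,149.9567) → (96.8060,101.6962) → (116.7962,53.4357) → (165.0567,33.4455) → (213.3172,53.4357) → (233.3074,101.6962). Closed: final G1 returns to the first vertex.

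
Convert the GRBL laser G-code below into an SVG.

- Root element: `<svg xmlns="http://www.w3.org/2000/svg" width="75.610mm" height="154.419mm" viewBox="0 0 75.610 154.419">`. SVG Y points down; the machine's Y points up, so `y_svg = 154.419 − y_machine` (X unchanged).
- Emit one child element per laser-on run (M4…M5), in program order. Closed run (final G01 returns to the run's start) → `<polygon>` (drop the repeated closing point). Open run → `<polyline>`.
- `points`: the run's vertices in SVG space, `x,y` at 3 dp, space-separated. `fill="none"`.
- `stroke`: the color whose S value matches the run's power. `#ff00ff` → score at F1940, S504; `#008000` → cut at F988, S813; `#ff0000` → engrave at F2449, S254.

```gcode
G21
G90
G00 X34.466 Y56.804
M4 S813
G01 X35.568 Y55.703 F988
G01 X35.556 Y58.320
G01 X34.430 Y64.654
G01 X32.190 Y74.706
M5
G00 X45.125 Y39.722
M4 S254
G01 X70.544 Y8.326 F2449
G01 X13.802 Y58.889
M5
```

Each laser-on run becomes one SVG element. Flip Y back into SVG space with y_svg = 154.419 − y_machine.

Run 1: S813 ⇒ cut layer `#008000`. The run is open, so emit a `<polyline>` with points (Y-flipped): 34.466,97.615 35.568,98.716 35.556,96.099 34.430,89.765 32.190,79.713.

Run 2: S254 ⇒ engrave layer `#ff0000`. The run is open, so emit a `<polyline>` with points (Y-flipped): 45.125,114.697 70.544,146.093 13.802,95.530.

<svg xmlns="http://www.w3.org/2000/svg" width="75.610mm" height="154.419mm" viewBox="0 0 75.610 154.419">
  <polyline points="34.466,97.615 35.568,98.716 35.556,96.099 34.430,89.765 32.190,79.713" fill="none" stroke="#008000"/>
  <polyline points="45.125,114.697 70.544,146.093 13.802,95.530" fill="none" stroke="#ff0000"/>
</svg>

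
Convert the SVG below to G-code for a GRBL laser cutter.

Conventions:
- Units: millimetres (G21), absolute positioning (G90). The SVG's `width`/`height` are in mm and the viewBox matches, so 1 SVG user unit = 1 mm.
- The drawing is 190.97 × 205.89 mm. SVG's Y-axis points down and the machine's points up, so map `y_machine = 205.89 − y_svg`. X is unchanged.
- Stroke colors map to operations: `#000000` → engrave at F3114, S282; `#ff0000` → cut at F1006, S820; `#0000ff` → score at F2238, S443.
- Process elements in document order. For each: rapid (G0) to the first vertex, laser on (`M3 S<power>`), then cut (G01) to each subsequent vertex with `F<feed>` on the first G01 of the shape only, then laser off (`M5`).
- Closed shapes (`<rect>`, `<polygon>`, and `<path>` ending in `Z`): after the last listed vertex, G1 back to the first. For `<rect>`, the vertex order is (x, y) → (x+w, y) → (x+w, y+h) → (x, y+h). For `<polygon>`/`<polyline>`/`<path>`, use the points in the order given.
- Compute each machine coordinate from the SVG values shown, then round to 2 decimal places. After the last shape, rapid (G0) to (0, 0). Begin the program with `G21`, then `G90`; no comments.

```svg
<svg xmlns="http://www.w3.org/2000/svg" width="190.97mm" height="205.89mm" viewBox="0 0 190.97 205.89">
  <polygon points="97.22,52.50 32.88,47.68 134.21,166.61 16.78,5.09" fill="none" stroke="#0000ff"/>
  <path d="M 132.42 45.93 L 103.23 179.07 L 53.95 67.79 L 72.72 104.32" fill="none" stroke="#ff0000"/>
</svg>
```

G21
G90
G0 X97.22 Y153.39
M3 S443
G01 X32.88 Y158.21 F2238
G01 X134.21 Y39.28
G01 X16.78 Y200.80
G01 X97.22 Y153.39
M5
G0 X132.42 Y159.96
M3 S820
G01 X103.23 Y26.82 F1006
G01 X53.95 Y138.10
G01 X72.72 Y101.57
M5
G0 X0.00 Y0.00

Since the viewBox matches the mm dimensions, user units are millimetres directly. The only transform is the Y-flip y_m = 205.89 − y_svg.

Shape 1 is a closed polygon drawn with `<polygon>`. Its stroke #0000ff means score at S443, F2238. After flipping Y the toolpath is (97.22,153.39) → (32.88,158.21) → (134.21,39.28) → (16.78,200.80) → (97.22,153.39), returning to the start.

Shape 2 is a open polyline drawn with `<path>`. Its stroke #ff0000 means cut at S820, F1006. After flipping Y the toolpath is (132.42,159.96) → (103.23,26.82) → (53.95,138.10) → (72.72,101.57).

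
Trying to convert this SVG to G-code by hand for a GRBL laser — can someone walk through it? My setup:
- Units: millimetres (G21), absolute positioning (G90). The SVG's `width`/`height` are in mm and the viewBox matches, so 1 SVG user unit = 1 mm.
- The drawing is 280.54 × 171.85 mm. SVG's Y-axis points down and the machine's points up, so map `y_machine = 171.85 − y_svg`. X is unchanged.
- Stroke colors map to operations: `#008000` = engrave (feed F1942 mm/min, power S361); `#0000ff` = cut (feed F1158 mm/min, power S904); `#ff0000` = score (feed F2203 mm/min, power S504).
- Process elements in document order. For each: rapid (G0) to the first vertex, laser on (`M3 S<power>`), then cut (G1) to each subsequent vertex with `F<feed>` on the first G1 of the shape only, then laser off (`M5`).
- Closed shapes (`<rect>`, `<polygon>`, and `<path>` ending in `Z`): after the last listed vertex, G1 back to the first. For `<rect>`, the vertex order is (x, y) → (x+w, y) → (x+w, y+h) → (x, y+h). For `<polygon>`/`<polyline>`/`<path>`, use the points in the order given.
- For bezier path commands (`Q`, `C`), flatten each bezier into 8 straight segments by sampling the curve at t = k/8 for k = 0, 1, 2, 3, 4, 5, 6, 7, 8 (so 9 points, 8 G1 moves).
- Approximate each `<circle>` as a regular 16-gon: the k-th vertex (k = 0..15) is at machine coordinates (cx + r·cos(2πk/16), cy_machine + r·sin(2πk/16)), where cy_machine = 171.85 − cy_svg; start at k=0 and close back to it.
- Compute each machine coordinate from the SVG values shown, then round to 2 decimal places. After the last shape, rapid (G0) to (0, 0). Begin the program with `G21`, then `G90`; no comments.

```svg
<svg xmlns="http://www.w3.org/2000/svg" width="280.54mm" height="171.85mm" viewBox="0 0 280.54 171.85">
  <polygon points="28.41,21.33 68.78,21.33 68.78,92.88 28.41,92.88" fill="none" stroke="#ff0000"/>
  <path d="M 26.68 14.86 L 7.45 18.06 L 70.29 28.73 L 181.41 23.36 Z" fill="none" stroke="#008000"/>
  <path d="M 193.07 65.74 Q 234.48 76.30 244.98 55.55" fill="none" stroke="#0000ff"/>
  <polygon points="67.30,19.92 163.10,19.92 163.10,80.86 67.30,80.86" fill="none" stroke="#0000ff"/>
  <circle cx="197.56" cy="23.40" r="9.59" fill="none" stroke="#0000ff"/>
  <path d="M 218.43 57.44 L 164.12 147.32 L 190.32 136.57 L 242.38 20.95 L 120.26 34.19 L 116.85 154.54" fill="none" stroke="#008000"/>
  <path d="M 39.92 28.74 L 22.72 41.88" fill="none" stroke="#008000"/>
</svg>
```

Since the viewBox matches the mm dimensions, user units are millimetres directly. The only transform is the Y-flip y_m = 171.85 − y_svg.

Shape 1 is a rectangle drawn with `<polygon>`. Its stroke #ff0000 means score at S504, F2203. After flipping Y the toolpath is (28.41,150.52) → (68.78,150.52) → (68.78,78.97) → (28.41,78.97) → (28.41,150.52), returning to the start.

Shape 2 is a closed polygon drawn with `<path>`. Its stroke #008000 means engrave at S361, F1942. After flipping Y the toolpath is (26.68,156.99) → (7.45,153.79) → (70.29,143.12) → (181.41,148.49) → (26.68,156.99), returning to the start.

Shape 3 is a quadratic bezier drawn with `<path>`. Its stroke #0000ff means cut at S904, F1158. After flipping Y the toolpath is (193.07,106.11) → (202.94,103.96) → (211.84,102.79) → (219.78,102.59) → (226.75,103.38) → (232.76,105.14) → (237.80,107.88) → (241.87,111.60) → (244.98,116.30).

Shape 4 is a rectangle drawn with `<polygon>`. Its stroke #0000ff means cut at S904, F1158. After flipping Y the toolpath is (67.30,151.93) → (163.10,151.93) → (163.10,90.99) → (67.30,90.99) → (67.30,151.93), returning to the start.

Shape 5 is a circle drawn with `<circle>`. Its stroke #0000ff means cut at S904, F1158. After flipping Y the toolpath is (207.15,148.45) → (206.42,152.12) → (204.34,155.23) → (201.23,157.31) → (197.56,158.04) → (193.89,157.31) → (190.78,155.23) → (188.70,152.12) → (187.97,148.45) → (188.70,144.78) → (190.78,141.67) → (193.89,139.59) → (197.56,138.86) → (201.23,139.59) → (204.34,141.67) → (206.42,144.78) → (207.15,148.45), returning to the start.

Shape 6 is a open polyline drawn with `<path>`. Its stroke #008000 means engrave at S361, F1942. After flipping Y the toolpath is (218.43,114.41) → (164.12,24.53) → (190.32,35.28) → (242.38,150.90) → (120.26,137.66) → (116.85,17.31).

Shape 7 is a line segment drawn with `<path>`. Its stroke #008000 means engrave at S361, F1942. After flipping Y the toolpath is (39.92,143.11) → (22.72,129.97).

G21
G90
G0 X28.41 Y150.52
M3 S504
G1 X68.78 Y150.52 F2203
G1 X68.78 Y78.97
G1 X28.41 Y78.97
G1 X28.41 Y150.52
M5
G0 X26.68 Y156.99
M3 S361
G1 X7.45 Y153.79 F1942
G1 X70.29 Y143.12
G1 X181.41 Y148.49
G1 X26.68 Y156.99
M5
G0 X193.07 Y106.11
M3 S904
G1 X202.94 Y103.96 F1158
G1 X211.84 Y102.79
G1 X219.78 Y102.59
G1 X226.75 Y103.38
G1 X232.76 Y105.14
G1 X237.80 Y107.88
G1 X241.87 Y111.60
G1 X244.98 Y116.30
M5
G0 X67.30 Y151.93
M3 S904
G1 X163.10 Y151.93 F1158
G1 X163.10 Y90.99
G1 X67.30 Y90.99
G1 X67.30 Y151.93
M5
G0 X207.15 Y148.45
M3 S904
G1 X206.42 Y152.12 F1158
G1 X204.34 Y155.23
G1 X201.23 Y157.31
G1 X197.56 Y158.04
G1 X193.89 Y157.31
G1 X190.78 Y155.23
G1 X188.70 Y152.12
G1 X187.97 Y148.45
G1 X188.70 Y144.78
G1 X190.78 Y141.67
G1 X193.89 Y139.59
G1 X197.56 Y138.86
G1 X201.23 Y139.59
G1 X204.34 Y141.67
G1 X206.42 Y144.78
G1 X207.15 Y148.45
M5
G0 X218.43 Y114.41
M3 S361
G1 X164.12 Y24.53 F1942
G1 X190.32 Y35.28
G1 X242.38 Y150.90
G1 X120.26 Y137.66
G1 X116.85 Y17.31
M5
G0 X39.92 Y143.11
M3 S361
G1 X22.72 Y129.97 F1942
M5
G0 X0.00 Y0.00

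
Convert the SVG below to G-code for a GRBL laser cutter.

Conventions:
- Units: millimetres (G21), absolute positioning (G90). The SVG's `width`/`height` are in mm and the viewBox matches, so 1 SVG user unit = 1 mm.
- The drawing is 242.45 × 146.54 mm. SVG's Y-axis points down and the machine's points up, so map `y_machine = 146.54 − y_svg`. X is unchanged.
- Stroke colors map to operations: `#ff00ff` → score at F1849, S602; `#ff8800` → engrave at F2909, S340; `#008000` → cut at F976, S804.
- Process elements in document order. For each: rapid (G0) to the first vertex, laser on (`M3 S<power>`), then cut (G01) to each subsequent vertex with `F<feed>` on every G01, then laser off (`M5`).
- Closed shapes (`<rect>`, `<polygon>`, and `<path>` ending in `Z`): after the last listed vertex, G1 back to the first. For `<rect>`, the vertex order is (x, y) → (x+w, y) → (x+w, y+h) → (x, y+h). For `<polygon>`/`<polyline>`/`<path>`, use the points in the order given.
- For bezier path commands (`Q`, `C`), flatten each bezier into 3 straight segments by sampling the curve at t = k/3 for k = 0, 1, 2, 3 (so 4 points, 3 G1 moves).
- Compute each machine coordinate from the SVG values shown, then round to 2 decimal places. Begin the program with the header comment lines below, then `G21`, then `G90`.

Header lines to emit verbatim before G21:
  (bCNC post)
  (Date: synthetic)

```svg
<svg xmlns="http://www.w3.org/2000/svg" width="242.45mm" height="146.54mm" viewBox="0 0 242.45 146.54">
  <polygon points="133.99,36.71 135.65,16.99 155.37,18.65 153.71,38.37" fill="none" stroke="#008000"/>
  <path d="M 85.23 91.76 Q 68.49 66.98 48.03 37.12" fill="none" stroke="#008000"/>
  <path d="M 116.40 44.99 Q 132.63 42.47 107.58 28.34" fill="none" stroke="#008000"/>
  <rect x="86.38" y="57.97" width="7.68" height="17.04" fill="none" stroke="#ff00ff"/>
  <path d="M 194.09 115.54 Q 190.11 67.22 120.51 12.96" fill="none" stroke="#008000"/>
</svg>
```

1 u = 1 mm; y_m = 146.54 − y.

[1] `<polygon>` regular polygon, #008000→cut S804 F976: (133.99,109.83) → (135.65,129.55) → (155.37,127.89) → (153.71,108.17) → (133.99,109.83) (closed)

[2] `<path>` quadratic bezier, #008000→cut S804 F976: (85.23,54.78) → (73.66,71.86) → (61.26,90.08) → (48.03,109.42)

[3] `<path>` quadratic bezier, #008000→cut S804 F976: (116.40,101.55) → (122.63,104.52) → (119.69,110.07) → (107.58,118.20)

[4] `<rect>` rectangle, #ff00ff→score S602 F1849: (86.38,88.57) → (94.06,88.57) → (94.06,71.53) → (86.38,71.53) → (86.38,88.57) (closed)

[5] `<path>` quadratic bezier, #008000→cut S804 F976: (194.09,31.00) → (184.15,63.87) → (159.62,98.07) → (120.51,133.58)

(bCNC post)
(Date: synthetic)
G21
G90
G0 X133.99 Y109.83
M3 S804
G01 X135.65 Y129.55 F976
G01 X155.37 Y127.89 F976
G01 X153.71 Y108.17 F976
G01 X133.99 Y109.83 F976
M5
G0 X85.23 Y54.78
M3 S804
G01 X73.66 Y71.86 F976
G01 X61.26 Y90.08 F976
G01 X48.03 Y109.42 F976
M5
G0 X116.40 Y101.55
M3 S804
G01 X122.63 Y104.52 F976
G01 X119.69 Y110.07 F976
G01 X107.58 Y118.20 F976
M5
G0 X86.38 Y88.57
M3 S602
G01 X94.06 Y88.57 F1849
G01 X94.06 Y71.53 F1849
G01 X86.38 Y71.53 F1849
G01 X86.38 Y88.57 F1849
M5
G0 X194.09 Y31.00
M3 S804
G01 X184.15 Y63.87 F976
G01 X159.62 Y98.07 F976
G01 X120.51 Y133.58 F976
M5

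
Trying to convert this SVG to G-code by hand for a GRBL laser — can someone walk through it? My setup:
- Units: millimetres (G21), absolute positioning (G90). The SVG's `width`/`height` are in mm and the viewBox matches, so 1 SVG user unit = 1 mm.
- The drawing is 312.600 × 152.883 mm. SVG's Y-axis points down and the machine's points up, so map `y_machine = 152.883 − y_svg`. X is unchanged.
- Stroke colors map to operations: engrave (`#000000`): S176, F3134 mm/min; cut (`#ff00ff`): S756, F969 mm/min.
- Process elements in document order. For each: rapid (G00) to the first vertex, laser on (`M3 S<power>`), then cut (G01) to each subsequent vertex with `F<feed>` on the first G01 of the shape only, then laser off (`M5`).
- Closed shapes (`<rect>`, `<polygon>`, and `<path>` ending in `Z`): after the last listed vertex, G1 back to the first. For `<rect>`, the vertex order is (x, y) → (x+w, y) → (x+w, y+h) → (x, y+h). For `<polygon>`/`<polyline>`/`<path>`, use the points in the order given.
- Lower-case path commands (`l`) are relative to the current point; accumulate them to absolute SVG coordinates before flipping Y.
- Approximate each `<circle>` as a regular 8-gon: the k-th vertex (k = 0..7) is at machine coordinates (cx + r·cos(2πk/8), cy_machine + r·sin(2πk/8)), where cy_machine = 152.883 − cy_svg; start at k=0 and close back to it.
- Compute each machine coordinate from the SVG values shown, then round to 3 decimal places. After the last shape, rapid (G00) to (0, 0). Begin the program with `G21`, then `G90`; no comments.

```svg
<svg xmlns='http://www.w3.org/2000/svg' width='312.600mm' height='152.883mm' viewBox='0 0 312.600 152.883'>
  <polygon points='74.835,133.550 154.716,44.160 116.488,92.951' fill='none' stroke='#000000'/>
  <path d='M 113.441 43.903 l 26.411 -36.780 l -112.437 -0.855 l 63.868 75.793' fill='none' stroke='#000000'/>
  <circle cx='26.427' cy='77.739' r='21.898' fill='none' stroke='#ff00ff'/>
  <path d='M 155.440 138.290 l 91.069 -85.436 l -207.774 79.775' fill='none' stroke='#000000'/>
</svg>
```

Since the viewBox matches the mm dimensions, user units are millimetres directly. The only transform is the Y-flip y_m = 152.883 − y_svg.

Shape 1 is a closed polygon drawn with `<polygon>`. Its stroke #000000 means engrave at S176, F3134. After flipping Y the toolpath is (74.835,19.333) → (154.716,108.723) → (116.488,59.932) → (74.835,19.333), returning to the start.

Shape 2 is a open polyline drawn with `<path>`. Its stroke #000000 means engrave at S176, F3134. After flipping Y the toolpath is (113.441,108.980) → (139.852,145.760) → (27.415,146.615) → (91.283,70.822).

Shape 3 is a circle drawn with `<circle>`. Its stroke #ff00ff means cut at S756, F969. After flipping Y the toolpath is (48.325,75.144) → (41.911,90.628) → (26.427,97.042) → (10.943,90.628) → (4.529,75.144) → (10.943,59.660) → (26.427,53.246) → (41.911,59.660) → (48.325,75.144), returning to the start.

Shape 4 is a open polyline drawn with `<path>`. Its stroke #000000 means engrave at S176, F3134. After flipping Y the toolpath is (155.440,14.593) → (246.509,100.029) → (38.735,20.254).

G21
G90
G00 X74.835 Y19.333
M3 S176
G01 X154.716 Y108.723 F3134
G01 X116.488 Y59.932
G01 X74.835 Y19.333
M5
G00 X113.441 Y108.980
M3 S176
G01 X139.852 Y145.760 F3134
G01 X27.415 Y146.615
G01 X91.283 Y70.822
M5
G00 X48.325 Y75.144
M3 S756
G01 X41.911 Y90.628 F969
G01 X26.427 Y97.042
G01 X10.943 Y90.628
G01 X4.529 Y75.144
G01 X10.943 Y59.660
G01 X26.427 Y53.246
G01 X41.911 Y59.660
G01 X48.325 Y75.144
M5
G00 X155.440 Y14.593
M3 S176
G01 X246.509 Y100.029 F3134
G01 X38.735 Y20.254
M5
G00 X0.000 Y0.000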